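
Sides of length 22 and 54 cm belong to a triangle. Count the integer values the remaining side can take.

The third side lies in the open interval (32, 76).
Integers from 33 to 75 inclusive: 75 − 33 + 1 = 43.

43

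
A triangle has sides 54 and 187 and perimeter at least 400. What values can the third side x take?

Triangle inequality alone gives 133 < x < 241.
The perimeter condition gives x ≥ 400 − 54 − 187 = 159.
Intersecting the two: 159 ≤ x < 241.

159 ≤ x < 241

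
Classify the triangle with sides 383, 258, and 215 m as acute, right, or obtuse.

Compare the square of the longest side to the sum of squares of the other two: 215² + 258² = 112789 < 146689 = 383².

obtuse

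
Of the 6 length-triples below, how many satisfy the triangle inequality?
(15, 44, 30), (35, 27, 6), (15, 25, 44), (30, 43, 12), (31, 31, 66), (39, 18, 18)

1

(15,30,44): 15+30 > 44 → valid
(6,27,35): 6+27 ≤ 35 → not valid
(15,25,44): 15+25 ≤ 44 → not valid
(12,30,43): 12+30 ≤ 43 → not valid
(31,31,66): 31+31 ≤ 66 → not valid
(18,18,39): 18+18 ≤ 39 → not valid
1 of the 6 triples forms a triangle.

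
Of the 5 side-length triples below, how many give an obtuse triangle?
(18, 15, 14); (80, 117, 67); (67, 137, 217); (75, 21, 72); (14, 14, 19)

(18,15,14): 14²+15² = 421 > 324 = 18² → acute
(80,117,67): 67²+80² = 10889 < 13689 = 117² → obtuse
(67,137,217): 67+137 ≤ 217, not a triangle
(75,21,72): 21²+72² = 5625 = 75² → right
(14,14,19): 14²+14² = 392 > 361 = 19² → acute
1 of the 5 is obtuse.

1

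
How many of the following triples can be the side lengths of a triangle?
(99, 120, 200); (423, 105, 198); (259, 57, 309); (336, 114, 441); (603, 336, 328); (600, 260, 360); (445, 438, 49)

6

(99,120,200): 99+120 > 200 → valid
(105,198,423): 105+198 ≤ 423 → not valid
(57,259,309): 57+259 > 309 → valid
(114,336,441): 114+336 > 441 → valid
(328,336,603): 328+336 > 603 → valid
(260,360,600): 260+360 > 600 → valid
(49,438,445): 49+438 > 445 → valid
6 of the 7 triples form a triangle.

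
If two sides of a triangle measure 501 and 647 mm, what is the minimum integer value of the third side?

The third side must be strictly greater than |501 − 647| = 146.
The smallest integer above 146 is 147.

147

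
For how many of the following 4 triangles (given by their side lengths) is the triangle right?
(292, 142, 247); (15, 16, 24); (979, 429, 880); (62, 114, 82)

(292,142,247): 142²+247² = 81173 < 85264 = 292² → obtuse
(15,16,24): 15²+16² = 481 < 576 = 24² → obtuse
(979,429,880): 429²+880² = 958441 = 979² → right
(62,114,82): 62²+82² = 10568 < 12996 = 114² → obtuse
1 of the 4 is right.

1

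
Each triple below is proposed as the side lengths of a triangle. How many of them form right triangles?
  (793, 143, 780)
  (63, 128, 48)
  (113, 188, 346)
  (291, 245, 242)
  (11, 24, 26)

(793,143,780): 143²+780² = 628849 = 793² → right
(63,128,48): 48+63 ≤ 128, not a triangle
(113,188,346): 113+188 ≤ 346, not a triangle
(291,245,242): 242²+245² = 118589 > 84681 = 291² → acute
(11,24,26): 11²+24² = 697 > 676 = 26² → acute
1 of the 5 is right.

1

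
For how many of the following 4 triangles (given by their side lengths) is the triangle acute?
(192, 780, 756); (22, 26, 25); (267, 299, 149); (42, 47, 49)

(192,780,756): 192²+756² = 608400 = 780² → right
(22,26,25): 22²+25² = 1109 > 676 = 26² → acute
(267,299,149): 149²+267² = 93490 > 89401 = 299² → acute
(42,47,49): 42²+47² = 3973 > 2401 = 49² → acute
3 of the 4 are acute.

3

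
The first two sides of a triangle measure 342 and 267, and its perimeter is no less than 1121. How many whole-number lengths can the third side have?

97

Triangle inequality: 75 < x < 609. Perimeter ≥ 1121 gives x ≥ 1121 − 342 − 267 = 512.
So 512 ≤ x < 609; integers 512 through 608: 97 values.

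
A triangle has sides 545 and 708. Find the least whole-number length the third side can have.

The third side must be strictly greater than |545 − 708| = 163.
The smallest integer above 163 is 164.

164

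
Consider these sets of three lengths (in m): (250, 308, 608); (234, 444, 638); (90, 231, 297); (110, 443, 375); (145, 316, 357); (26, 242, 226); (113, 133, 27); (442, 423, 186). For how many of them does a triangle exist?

7

(250,308,608): 250+308 ≤ 608 → not valid
(234,444,638): 234+444 > 638 → valid
(90,231,297): 90+231 > 297 → valid
(110,375,443): 110+375 > 443 → valid
(145,316,357): 145+316 > 357 → valid
(26,226,242): 26+226 > 242 → valid
(27,113,133): 27+113 > 133 → valid
(186,423,442): 186+423 > 442 → valid
7 of the 8 triples form a triangle.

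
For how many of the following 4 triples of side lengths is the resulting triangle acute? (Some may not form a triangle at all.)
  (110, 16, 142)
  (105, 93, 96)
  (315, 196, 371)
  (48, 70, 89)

1

(110,16,142): 16+110 ≤ 142, not a triangle
(105,93,96): 93²+96² = 17865 > 11025 = 105² → acute
(315,196,371): 196²+315² = 137641 = 371² → right
(48,70,89): 48²+70² = 7204 < 7921 = 89² → obtuse
1 of the 4 is acute.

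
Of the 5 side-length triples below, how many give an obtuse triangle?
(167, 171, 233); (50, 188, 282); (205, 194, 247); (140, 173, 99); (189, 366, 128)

(167,171,233): 167²+171² = 57130 > 54289 = 233² → acute
(50,188,282): 50+188 ≤ 282, not a triangle
(205,194,247): 194²+205² = 79661 > 61009 = 247² → acute
(140,173,99): 99²+140² = 29401 < 29929 = 173² → obtuse
(189,366,128): 128+189 ≤ 366, not a triangle
1 of the 5 is obtuse.

1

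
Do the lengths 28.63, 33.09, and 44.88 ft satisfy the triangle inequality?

Yes

The longest side is 44.88, and the other two sum to 61.72.
Since 61.72 > 44.88, the triangle inequality holds.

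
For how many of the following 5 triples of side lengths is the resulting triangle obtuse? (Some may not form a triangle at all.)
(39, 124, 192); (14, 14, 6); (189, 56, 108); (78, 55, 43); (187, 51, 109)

1

(39,124,192): 39+124 ≤ 192, not a triangle
(14,14,6): 6²+14² = 232 > 196 = 14² → acute
(189,56,108): 56+108 ≤ 189, not a triangle
(78,55,43): 43²+55² = 4874 < 6084 = 78² → obtuse
(187,51,109): 51+109 ≤ 187, not a triangle
1 of the 5 is obtuse.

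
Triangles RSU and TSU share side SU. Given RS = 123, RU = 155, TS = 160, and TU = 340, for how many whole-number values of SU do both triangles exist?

97

From triangle RSU: 32 < SU < 278.
From triangle TSU: 180 < SU < 500.
Intersection: 180 < SU < 278, so integers 181 through 277: 97 values.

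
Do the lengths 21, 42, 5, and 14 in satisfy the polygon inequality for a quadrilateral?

For a quadrilateral, each side must be shorter than the sum of the others.
Here the longest side is 42, but the remaining 3 sides sum to only 40.

No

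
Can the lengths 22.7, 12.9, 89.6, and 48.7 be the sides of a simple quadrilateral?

For a quadrilateral, each side must be shorter than the sum of the others.
Here the longest side is 89.6, but the remaining 3 sides sum to only 84.3.

No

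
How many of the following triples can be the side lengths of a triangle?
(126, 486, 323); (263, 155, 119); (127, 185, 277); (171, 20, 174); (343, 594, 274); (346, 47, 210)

4

(126,323,486): 126+323 ≤ 486 → not valid
(119,155,263): 119+155 > 263 → valid
(127,185,277): 127+185 > 277 → valid
(20,171,174): 20+171 > 174 → valid
(274,343,594): 274+343 > 594 → valid
(47,210,346): 47+210 ≤ 346 → not valid
4 of the 6 triples form a triangle.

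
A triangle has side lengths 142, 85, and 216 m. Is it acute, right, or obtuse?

Compare the square of the longest side to the sum of squares of the other two: 85² + 142² = 27389 < 46656 = 216².

obtuse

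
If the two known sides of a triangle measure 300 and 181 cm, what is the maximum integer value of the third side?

The third side must be strictly less than 300 + 181 = 481.
The largest integer below 481 is 480.

480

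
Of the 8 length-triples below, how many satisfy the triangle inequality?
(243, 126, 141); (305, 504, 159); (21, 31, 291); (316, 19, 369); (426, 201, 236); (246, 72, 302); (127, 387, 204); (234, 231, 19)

4

(126,141,243): 126+141 > 243 → valid
(159,305,504): 159+305 ≤ 504 → not valid
(21,31,291): 21+31 ≤ 291 → not valid
(19,316,369): 19+316 ≤ 369 → not valid
(201,236,426): 201+236 > 426 → valid
(72,246,302): 72+246 > 302 → valid
(127,204,387): 127+204 ≤ 387 → not valid
(19,231,234): 19+231 > 234 → valid
4 of the 8 triples form a triangle.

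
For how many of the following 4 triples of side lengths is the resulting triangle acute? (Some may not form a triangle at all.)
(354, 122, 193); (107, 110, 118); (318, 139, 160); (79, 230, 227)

2

(354,122,193): 122+193 ≤ 354, not a triangle
(107,110,118): 107²+110² = 23549 > 13924 = 118² → acute
(318,139,160): 139+160 ≤ 318, not a triangle
(79,230,227): 79²+227² = 57770 > 52900 = 230² → acute
2 of the 4 are acute.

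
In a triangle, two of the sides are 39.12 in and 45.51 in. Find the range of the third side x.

6.39 < x < 84.63

By the triangle inequality, x must be less than 39.12 + 45.51 = 84.63 and greater than |39.12 − 45.51| = 6.39.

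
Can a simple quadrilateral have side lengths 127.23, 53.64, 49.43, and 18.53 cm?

No

For a quadrilateral, each side must be shorter than the sum of the others.
Here the longest side is 127.23, but the remaining 3 sides sum to only 121.60.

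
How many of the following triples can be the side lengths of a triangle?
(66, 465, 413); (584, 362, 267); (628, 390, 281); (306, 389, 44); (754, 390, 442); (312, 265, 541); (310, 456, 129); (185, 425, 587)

(66,413,465): 66+413 > 465 → valid
(267,362,584): 267+362 > 584 → valid
(281,390,628): 281+390 > 628 → valid
(44,306,389): 44+306 ≤ 389 → not valid
(390,442,754): 390+442 > 754 → valid
(265,312,541): 265+312 > 541 → valid
(129,310,456): 129+310 ≤ 456 → not valid
(185,425,587): 185+425 > 587 → valid
6 of the 8 triples form a triangle.

6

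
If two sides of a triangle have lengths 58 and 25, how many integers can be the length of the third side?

49

The third side lies in the open interval (33, 83).
Integers from 34 to 82 inclusive: 82 − 34 + 1 = 49.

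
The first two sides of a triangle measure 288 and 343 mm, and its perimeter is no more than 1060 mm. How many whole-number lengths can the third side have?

374

Triangle inequality: 55 < x < 631. Perimeter ≤ 1060 gives x ≤ 1060 − 288 − 343 = 429.
So 55 < x ≤ 429; integers 56 through 429: 374 values.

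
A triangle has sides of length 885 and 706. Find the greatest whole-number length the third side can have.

The third side must be strictly less than 885 + 706 = 1591.
The largest integer below 1591 is 1590.

1590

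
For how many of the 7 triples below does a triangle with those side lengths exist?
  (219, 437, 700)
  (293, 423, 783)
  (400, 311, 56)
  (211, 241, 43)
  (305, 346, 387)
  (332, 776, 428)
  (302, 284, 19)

(219,437,700): 219+437 ≤ 700 → not valid
(293,423,783): 293+423 ≤ 783 → not valid
(56,311,400): 56+311 ≤ 400 → not valid
(43,211,241): 43+211 > 241 → valid
(305,346,387): 305+346 > 387 → valid
(332,428,776): 332+428 ≤ 776 → not valid
(19,284,302): 19+284 > 302 → valid
3 of the 7 triples form a triangle.

3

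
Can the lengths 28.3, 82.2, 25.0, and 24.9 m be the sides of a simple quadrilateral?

No

For a quadrilateral, each side must be shorter than the sum of the others.
Here the longest side is 82.2, but the remaining 3 sides sum to only 78.2.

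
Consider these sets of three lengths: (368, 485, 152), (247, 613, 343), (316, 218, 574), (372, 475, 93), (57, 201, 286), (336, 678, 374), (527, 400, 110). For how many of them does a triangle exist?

2

(152,368,485): 152+368 > 485 → valid
(247,343,613): 247+343 ≤ 613 → not valid
(218,316,574): 218+316 ≤ 574 → not valid
(93,372,475): 93+372 ≤ 475 → not valid
(57,201,286): 57+201 ≤ 286 → not valid
(336,374,678): 336+374 > 678 → valid
(110,400,527): 110+400 ≤ 527 → not valid
2 of the 7 triples form a triangle.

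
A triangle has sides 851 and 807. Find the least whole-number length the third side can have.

45

The third side must be strictly greater than |851 − 807| = 44.
The smallest integer above 44 is 45.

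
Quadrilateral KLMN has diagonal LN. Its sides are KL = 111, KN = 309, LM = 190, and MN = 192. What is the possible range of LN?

198 < LN < 382

From triangle KLN: |111 − 309| < LN < 111 + 309, i.e. 198 < LN < 420.
From triangle MLN: 2 < LN < 382.
Both must hold, so LN lies in the intersection.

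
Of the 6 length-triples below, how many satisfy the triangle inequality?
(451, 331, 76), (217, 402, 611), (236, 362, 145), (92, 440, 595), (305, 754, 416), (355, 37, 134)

(76,331,451): 76+331 ≤ 451 → not valid
(217,402,611): 217+402 > 611 → valid
(145,236,362): 145+236 > 362 → valid
(92,440,595): 92+440 ≤ 595 → not valid
(305,416,754): 305+416 ≤ 754 → not valid
(37,134,355): 37+134 ≤ 355 → not valid
2 of the 6 triples form a triangle.

2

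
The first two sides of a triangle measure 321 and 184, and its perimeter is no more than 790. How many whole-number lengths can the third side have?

Triangle inequality: 137 < x < 505. Perimeter ≤ 790 gives x ≤ 790 − 321 − 184 = 285.
So 137 < x ≤ 285; integers 138 through 285: 148 values.

148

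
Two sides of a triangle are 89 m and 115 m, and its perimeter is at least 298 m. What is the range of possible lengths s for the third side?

94 ≤ s < 204

Triangle inequality alone gives 26 < s < 204.
The perimeter condition gives s ≥ 298 − 89 − 115 = 94.
Intersecting the two: 94 ≤ s < 204.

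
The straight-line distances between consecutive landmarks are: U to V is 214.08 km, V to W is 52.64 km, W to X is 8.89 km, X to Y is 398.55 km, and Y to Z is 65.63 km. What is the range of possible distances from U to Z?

The maximum is all hops collinear in one direction: 214.08 + 52.64 + 8.89 + 398.55 + 65.63 = 739.79.
The longest hop is 398.55; the others sum to 341.24. Folding the others back against it leaves at least 398.55 − 341.24 = 57.31.

57.31 ≤ UZ ≤ 739.79 km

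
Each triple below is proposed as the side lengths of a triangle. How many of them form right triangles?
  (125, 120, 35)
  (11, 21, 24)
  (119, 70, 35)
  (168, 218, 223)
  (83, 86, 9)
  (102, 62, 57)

(125,120,35): 35²+120² = 15625 = 125² → right
(11,21,24): 11²+21² = 562 < 576 = 24² → obtuse
(119,70,35): 35+70 ≤ 119, not a triangle
(168,218,223): 168²+218² = 75748 > 49729 = 223² → acute
(83,86,9): 9²+83² = 6970 < 7396 = 86² → obtuse
(102,62,57): 57²+62² = 7093 < 10404 = 102² → obtuse
1 of the 6 is right.

1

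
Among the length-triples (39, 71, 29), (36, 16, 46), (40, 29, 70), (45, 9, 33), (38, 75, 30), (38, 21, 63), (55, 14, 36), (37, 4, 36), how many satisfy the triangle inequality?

2

(29,39,71): 29+39 ≤ 71 → not valid
(16,36,46): 16+36 > 46 → valid
(29,40,70): 29+40 ≤ 70 → not valid
(9,33,45): 9+33 ≤ 45 → not valid
(30,38,75): 30+38 ≤ 75 → not valid
(21,38,63): 21+38 ≤ 63 → not valid
(14,36,55): 14+36 ≤ 55 → not valid
(4,36,37): 4+36 > 37 → valid
2 of the 8 triples form a triangle.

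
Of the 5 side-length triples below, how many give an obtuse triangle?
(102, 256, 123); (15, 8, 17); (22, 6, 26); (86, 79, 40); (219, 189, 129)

1

(102,256,123): 102+123 ≤ 256, not a triangle
(15,8,17): 8²+15² = 289 = 17² → right
(22,6,26): 6²+22² = 520 < 676 = 26² → obtuse
(86,79,40): 40²+79² = 7841 > 7396 = 86² → acute
(219,189,129): 129²+189² = 52362 > 47961 = 219² → acute
1 of the 5 is obtuse.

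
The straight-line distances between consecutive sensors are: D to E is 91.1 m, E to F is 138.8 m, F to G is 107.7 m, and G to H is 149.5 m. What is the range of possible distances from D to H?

0 ≤ DH ≤ 487.1 m

The maximum is all hops collinear in one direction: 91.1 + 138.8 + 107.7 + 149.5 = 487.1.
The longest hop is 149.5; the others sum to 337.6. Since 149.5 ≤ 337.6, the path can fold back on itself completely, so the minimum distance is 0.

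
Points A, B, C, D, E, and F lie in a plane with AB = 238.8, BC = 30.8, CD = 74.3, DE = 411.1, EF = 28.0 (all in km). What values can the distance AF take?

The maximum is all hops collinear in one direction: 238.8 + 30.8 + 74.3 + 411.1 + 28.0 = 783.0.
The longest hop is 411.1; the others sum to 371.9. Folding the others back against it leaves at least 411.1 − 371.9 = 39.2.

39.2 ≤ AF ≤ 783.0 km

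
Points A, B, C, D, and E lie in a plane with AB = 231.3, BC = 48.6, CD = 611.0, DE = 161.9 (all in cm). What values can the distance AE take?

169.2 ≤ AE ≤ 1052.8 cm

The maximum is all hops collinear in one direction: 231.3 + 48.6 + 611.0 + 161.9 = 1052.8.
The longest hop is 611.0; the others sum to 441.8. Folding the others back against it leaves at least 611.0 − 441.8 = 169.2.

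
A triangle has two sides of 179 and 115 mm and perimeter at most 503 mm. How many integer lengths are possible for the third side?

Triangle inequality: 64 < x < 294. Perimeter ≤ 503 gives x ≤ 503 − 179 − 115 = 209.
So 64 < x ≤ 209; integers 65 through 209: 145 values.

145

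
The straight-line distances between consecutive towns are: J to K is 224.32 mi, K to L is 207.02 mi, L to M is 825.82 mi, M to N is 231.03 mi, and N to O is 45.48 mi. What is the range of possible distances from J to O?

The maximum is all hops collinear in one direction: 224.32 + 207.02 + 825.82 + 231.03 + 45.48 = 1533.67.
The longest hop is 825.82; the others sum to 707.85. Folding the others back against it leaves at least 825.82 − 707.85 = 117.97.

117.97 ≤ JO ≤ 1533.67 mi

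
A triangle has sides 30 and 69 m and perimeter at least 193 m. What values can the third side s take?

Triangle inequality alone gives 39 < s < 99.
The perimeter condition gives s ≥ 193 − 30 − 69 = 94.
Intersecting the two: 94 ≤ s < 99.

94 ≤ s < 99 m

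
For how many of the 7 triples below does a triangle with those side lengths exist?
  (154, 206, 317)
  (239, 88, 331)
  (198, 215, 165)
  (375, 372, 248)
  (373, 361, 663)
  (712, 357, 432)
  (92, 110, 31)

6

(154,206,317): 154+206 > 317 → valid
(88,239,331): 88+239 ≤ 331 → not valid
(165,198,215): 165+198 > 215 → valid
(248,372,375): 248+372 > 375 → valid
(361,373,663): 361+373 > 663 → valid
(357,432,712): 357+432 > 712 → valid
(31,92,110): 31+92 > 110 → valid
6 of the 7 triples form a triangle.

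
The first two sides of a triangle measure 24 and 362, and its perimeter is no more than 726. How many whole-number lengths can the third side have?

2

Triangle inequality: 338 < x < 386. Perimeter ≤ 726 gives x ≤ 726 − 24 − 362 = 340.
So 338 < x ≤ 340; integers 339 through 340: 2 values.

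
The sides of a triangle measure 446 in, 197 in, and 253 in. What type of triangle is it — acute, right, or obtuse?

obtuse

Compare the square of the longest side to the sum of squares of the other two: 197² + 253² = 102818 < 198916 = 446².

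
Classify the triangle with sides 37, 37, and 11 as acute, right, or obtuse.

Compare the square of the longest side to the sum of squares of the other two: 11² + 37² = 1490 > 1369 = 37².

acute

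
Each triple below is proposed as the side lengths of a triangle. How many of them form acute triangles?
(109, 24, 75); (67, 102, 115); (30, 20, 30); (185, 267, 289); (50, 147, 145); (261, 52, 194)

4

(109,24,75): 24+75 ≤ 109, not a triangle
(67,102,115): 67²+102² = 14893 > 13225 = 115² → acute
(30,20,30): 20²+30² = 1300 > 900 = 30² → acute
(185,267,289): 185²+267² = 105514 > 83521 = 289² → acute
(50,147,145): 50²+145² = 23525 > 21609 = 147² → acute
(261,52,194): 52+194 ≤ 261, not a triangle
4 of the 6 are acute.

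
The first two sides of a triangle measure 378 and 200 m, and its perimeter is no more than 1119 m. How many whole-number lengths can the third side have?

Triangle inequality: 178 < x < 578. Perimeter ≤ 1119 gives x ≤ 1119 − 378 − 200 = 541.
So 178 < x ≤ 541; integers 179 through 541: 363 values.

363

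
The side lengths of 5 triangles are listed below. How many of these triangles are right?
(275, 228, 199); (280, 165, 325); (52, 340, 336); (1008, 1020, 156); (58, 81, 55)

3

(275,228,199): 199²+228² = 91585 > 75625 = 275² → acute
(280,165,325): 165²+280² = 105625 = 325² → right
(52,340,336): 52²+336² = 115600 = 340² → right
(1008,1020,156): 156²+1008² = 1040400 = 1020² → right
(58,81,55): 55²+58² = 6389 < 6561 = 81² → obtuse
3 of the 5 are right.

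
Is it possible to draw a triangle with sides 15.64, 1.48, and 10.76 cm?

The longest side is 15.64, but the other two sum to only 12.24.
12.24 < 15.64, so the triangle inequality fails.

No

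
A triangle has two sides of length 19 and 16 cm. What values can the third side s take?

By the triangle inequality, s must be less than 19 + 16 = 35 and greater than |19 − 16| = 3.

3 < s < 35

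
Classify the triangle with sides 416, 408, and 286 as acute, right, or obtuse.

Compare the square of the longest side to the sum of squares of the other two: 286² + 408² = 248260 > 173056 = 416².

acute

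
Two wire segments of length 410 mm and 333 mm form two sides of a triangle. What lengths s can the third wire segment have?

By the triangle inequality, s must be less than 410 + 333 = 743 and greater than |410 − 333| = 77.

77 < s < 743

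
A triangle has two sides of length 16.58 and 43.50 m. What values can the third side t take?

26.92 < t < 60.08 (m)

By the triangle inequality, t must be less than 16.58 + 43.50 = 60.08 and greater than |16.58 − 43.50| = 26.92.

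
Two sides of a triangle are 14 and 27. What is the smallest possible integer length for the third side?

14

The third side must be strictly greater than |14 − 27| = 13.
The smallest integer above 13 is 14.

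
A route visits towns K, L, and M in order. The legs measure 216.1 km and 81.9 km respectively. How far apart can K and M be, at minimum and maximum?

134.2 ≤ KM ≤ 298.0 km

By the triangle inequality, |216.1 − 81.9| ≤ KM ≤ 216.1 + 81.9.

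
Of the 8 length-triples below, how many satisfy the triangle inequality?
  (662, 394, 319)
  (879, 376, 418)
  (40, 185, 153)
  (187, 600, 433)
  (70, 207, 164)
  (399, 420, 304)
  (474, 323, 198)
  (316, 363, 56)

(319,394,662): 319+394 > 662 → valid
(376,418,879): 376+418 ≤ 879 → not valid
(40,153,185): 40+153 > 185 → valid
(187,433,600): 187+433 > 600 → valid
(70,164,207): 70+164 > 207 → valid
(304,399,420): 304+399 > 420 → valid
(198,323,474): 198+323 > 474 → valid
(56,316,363): 56+316 > 363 → valid
7 of the 8 triples form a triangle.

7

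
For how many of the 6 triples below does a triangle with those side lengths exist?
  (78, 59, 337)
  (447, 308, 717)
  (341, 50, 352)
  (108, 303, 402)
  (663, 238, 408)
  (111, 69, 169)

4

(59,78,337): 59+78 ≤ 337 → not valid
(308,447,717): 308+447 > 717 → valid
(50,341,352): 50+341 > 352 → valid
(108,303,402): 108+303 > 402 → valid
(238,408,663): 238+408 ≤ 663 → not valid
(69,111,169): 69+111 > 169 → valid
4 of the 6 triples form a triangle.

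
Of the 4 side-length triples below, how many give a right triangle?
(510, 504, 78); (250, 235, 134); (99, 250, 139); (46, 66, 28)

(510,504,78): 78²+504² = 260100 = 510² → right
(250,235,134): 134²+235² = 73181 > 62500 = 250² → acute
(99,250,139): 99+139 ≤ 250, not a triangle
(46,66,28): 28²+46² = 2900 < 4356 = 66² → obtuse
1 of the 4 is right.

1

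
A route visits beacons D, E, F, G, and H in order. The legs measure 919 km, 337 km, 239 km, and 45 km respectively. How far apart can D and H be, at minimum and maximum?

298 ≤ DH ≤ 1540 km

The maximum is all hops collinear in one direction: 919 + 337 + 239 + 45 = 1540.
The longest hop is 919; the others sum to 621. Folding the others back against it leaves at least 919 − 621 = 298.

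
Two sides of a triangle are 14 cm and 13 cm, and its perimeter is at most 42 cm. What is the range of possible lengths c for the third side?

Triangle inequality alone gives 1 < c < 27.
The perimeter condition gives c ≤ 42 − 14 − 13 = 15.
Intersecting the two: 1 < c ≤ 15.

1 < c ≤ 15 cm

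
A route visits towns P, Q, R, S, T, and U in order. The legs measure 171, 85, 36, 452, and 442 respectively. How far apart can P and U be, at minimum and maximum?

0 ≤ PU ≤ 1186

The maximum is all hops collinear in one direction: 171 + 85 + 36 + 452 + 442 = 1186.
The longest hop is 452; the others sum to 734. Since 452 ≤ 734, the path can fold back on itself completely, so the minimum distance is 0.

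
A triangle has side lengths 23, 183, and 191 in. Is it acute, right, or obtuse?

Compare the square of the longest side to the sum of squares of the other two: 23² + 183² = 34018 < 36481 = 191².

obtuse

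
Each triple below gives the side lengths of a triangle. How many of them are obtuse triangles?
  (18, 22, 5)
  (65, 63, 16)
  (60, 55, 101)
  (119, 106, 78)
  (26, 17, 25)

2

(18,22,5): 5²+18² = 349 < 484 = 22² → obtuse
(65,63,16): 16²+63² = 4225 = 65² → right
(60,55,101): 55²+60² = 6625 < 10201 = 101² → obtuse
(119,106,78): 78²+106² = 17320 > 14161 = 119² → acute
(26,17,25): 17²+25² = 914 > 676 = 26² → acute
2 of the 5 are obtuse.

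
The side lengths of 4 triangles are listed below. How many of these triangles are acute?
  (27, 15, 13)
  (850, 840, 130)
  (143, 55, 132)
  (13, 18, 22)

(27,15,13): 13²+15² = 394 < 729 = 27² → obtuse
(850,840,130): 130²+840² = 722500 = 850² → right
(143,55,132): 55²+132² = 20449 = 143² → right
(13,18,22): 13²+18² = 493 > 484 = 22² → acute
1 of the 4 is acute.

1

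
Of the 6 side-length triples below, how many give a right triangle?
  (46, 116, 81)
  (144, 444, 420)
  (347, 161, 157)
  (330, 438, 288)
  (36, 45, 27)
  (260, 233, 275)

3

(46,116,81): 46²+81² = 8677 < 13456 = 116² → obtuse
(144,444,420): 144²+420² = 197136 = 444² → right
(347,161,157): 157+161 ≤ 347, not a triangle
(330,438,288): 288²+330² = 191844 = 438² → right
(36,45,27): 27²+36² = 2025 = 45² → right
(260,233,275): 233²+260² = 121889 > 75625 = 275² → acute
3 of the 6 are right.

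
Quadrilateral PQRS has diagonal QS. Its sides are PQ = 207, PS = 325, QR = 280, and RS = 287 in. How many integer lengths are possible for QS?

From triangle PQS: 118 < QS < 532.
From triangle RQS: 7 < QS < 567.
Intersection: 118 < QS < 532, so integers 119 through 531: 413 values.

413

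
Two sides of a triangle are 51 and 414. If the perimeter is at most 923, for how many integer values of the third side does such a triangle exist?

Triangle inequality: 363 < x < 465. Perimeter ≤ 923 gives x ≤ 923 − 51 − 414 = 458.
So 363 < x ≤ 458; integers 364 through 458: 95 values.

95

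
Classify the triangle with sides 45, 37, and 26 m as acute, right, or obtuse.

acute

Compare the square of the longest side to the sum of squares of the other two: 26² + 37² = 2045 > 2025 = 45².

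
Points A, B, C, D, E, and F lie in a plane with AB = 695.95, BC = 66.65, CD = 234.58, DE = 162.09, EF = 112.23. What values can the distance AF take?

The maximum is all hops collinear in one direction: 695.95 + 66.65 + 234.58 + 162.09 + 112.23 = 1271.50.
The longest hop is 695.95; the others sum to 575.55. Folding the others back against it leaves at least 695.95 − 575.55 = 120.40.

120.40 ≤ AF ≤ 1271.50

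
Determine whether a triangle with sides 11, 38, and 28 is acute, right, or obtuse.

obtuse

Compare the square of the longest side to the sum of squares of the other two: 11² + 28² = 905 < 1444 = 38².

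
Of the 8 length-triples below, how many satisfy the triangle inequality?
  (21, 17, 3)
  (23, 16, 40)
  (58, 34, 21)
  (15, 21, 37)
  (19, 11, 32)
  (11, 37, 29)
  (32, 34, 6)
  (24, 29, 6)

(3,17,21): 3+17 ≤ 21 → not valid
(16,23,40): 16+23 ≤ 40 → not valid
(21,34,58): 21+34 ≤ 58 → not valid
(15,21,37): 15+21 ≤ 37 → not valid
(11,19,32): 11+19 ≤ 32 → not valid
(11,29,37): 11+29 > 37 → valid
(6,32,34): 6+32 > 34 → valid
(6,24,29): 6+24 > 29 → valid
3 of the 8 triples form a triangle.

3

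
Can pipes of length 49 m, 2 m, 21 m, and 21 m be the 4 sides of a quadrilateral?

No

For a quadrilateral, each side must be shorter than the sum of the others.
Here the longest side is 49, but the remaining 3 sides sum to only 44.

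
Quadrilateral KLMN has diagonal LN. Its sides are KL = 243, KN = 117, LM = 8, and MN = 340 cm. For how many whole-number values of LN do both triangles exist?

From triangle KLN: 126 < LN < 360.
From triangle MLN: 332 < LN < 348.
Intersection: 332 < LN < 348, so integers 333 through 347: 15 values.

15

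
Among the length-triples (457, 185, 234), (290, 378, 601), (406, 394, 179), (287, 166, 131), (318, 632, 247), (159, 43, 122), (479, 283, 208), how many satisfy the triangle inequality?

5

(185,234,457): 185+234 ≤ 457 → not valid
(290,378,601): 290+378 > 601 → valid
(179,394,406): 179+394 > 406 → valid
(131,166,287): 131+166 > 287 → valid
(247,318,632): 247+318 ≤ 632 → not valid
(43,122,159): 43+122 > 159 → valid
(208,283,479): 208+283 > 479 → valid
5 of the 7 triples form a triangle.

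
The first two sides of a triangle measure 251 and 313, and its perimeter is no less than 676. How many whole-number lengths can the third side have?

Triangle inequality: 62 < x < 564. Perimeter ≥ 676 gives x ≥ 676 − 251 − 313 = 112.
So 112 ≤ x < 564; integers 112 through 563: 452 values.

452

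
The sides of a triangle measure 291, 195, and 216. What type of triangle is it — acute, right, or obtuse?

Compare the square of the longest side to the sum of squares of the other two: 195² + 216² = 84681 = 291².

right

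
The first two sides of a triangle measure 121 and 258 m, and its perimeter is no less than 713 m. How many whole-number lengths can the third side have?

Triangle inequality: 137 < x < 379. Perimeter ≥ 713 gives x ≥ 713 − 121 − 258 = 334.
So 334 ≤ x < 379; integers 334 through 378: 45 values.

45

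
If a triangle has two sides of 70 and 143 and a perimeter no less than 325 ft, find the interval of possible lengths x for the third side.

Triangle inequality alone gives 73 < x < 213.
The perimeter condition gives x ≥ 325 − 70 − 143 = 112.
Intersecting the two: 112 ≤ x < 213.

112 ≤ x < 213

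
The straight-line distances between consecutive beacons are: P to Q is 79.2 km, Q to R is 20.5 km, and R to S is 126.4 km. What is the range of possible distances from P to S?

26.7 ≤ PS ≤ 226.1 km

The maximum is all hops collinear in one direction: 79.2 + 20.5 + 126.4 = 226.1.
The longest hop is 126.4; the others sum to 99.7. Folding the others back against it leaves at least 126.4 − 99.7 = 26.7.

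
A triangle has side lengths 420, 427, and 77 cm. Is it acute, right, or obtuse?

right

Compare the square of the longest side to the sum of squares of the other two: 77² + 420² = 182329 = 427².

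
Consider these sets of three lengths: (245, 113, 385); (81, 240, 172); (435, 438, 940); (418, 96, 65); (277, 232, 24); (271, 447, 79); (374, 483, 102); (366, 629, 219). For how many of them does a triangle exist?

1

(113,245,385): 113+245 ≤ 385 → not valid
(81,172,240): 81+172 > 240 → valid
(435,438,940): 435+438 ≤ 940 → not valid
(65,96,418): 65+96 ≤ 418 → not valid
(24,232,277): 24+232 ≤ 277 → not valid
(79,271,447): 79+271 ≤ 447 → not valid
(102,374,483): 102+374 ≤ 483 → not valid
(219,366,629): 219+366 ≤ 629 → not valid
1 of the 8 triples forms a triangle.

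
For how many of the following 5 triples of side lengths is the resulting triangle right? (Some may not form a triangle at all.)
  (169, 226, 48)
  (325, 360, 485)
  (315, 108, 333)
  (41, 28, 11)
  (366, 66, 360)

3

(169,226,48): 48+169 ≤ 226, not a triangle
(325,360,485): 325²+360² = 235225 = 485² → right
(315,108,333): 108²+315² = 110889 = 333² → right
(41,28,11): 11+28 ≤ 41, not a triangle
(366,66,360): 66²+360² = 133956 = 366² → right
3 of the 5 are right.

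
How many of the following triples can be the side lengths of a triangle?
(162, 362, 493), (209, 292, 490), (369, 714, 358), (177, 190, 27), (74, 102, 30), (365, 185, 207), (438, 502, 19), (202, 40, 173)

(162,362,493): 162+362 > 493 → valid
(209,292,490): 209+292 > 490 → valid
(358,369,714): 358+369 > 714 → valid
(27,177,190): 27+177 > 190 → valid
(30,74,102): 30+74 > 102 → valid
(185,207,365): 185+207 > 365 → valid
(19,438,502): 19+438 ≤ 502 → not valid
(40,173,202): 40+173 > 202 → valid
7 of the 8 triples form a triangle.

7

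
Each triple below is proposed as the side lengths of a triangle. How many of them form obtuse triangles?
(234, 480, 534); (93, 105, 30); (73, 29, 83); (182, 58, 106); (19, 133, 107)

2

(234,480,534): 234²+480² = 285156 = 534² → right
(93,105,30): 30²+93² = 9549 < 11025 = 105² → obtuse
(73,29,83): 29²+73² = 6170 < 6889 = 83² → obtuse
(182,58,106): 58+106 ≤ 182, not a triangle
(19,133,107): 19+107 ≤ 133, not a triangle
2 of the 5 are obtuse.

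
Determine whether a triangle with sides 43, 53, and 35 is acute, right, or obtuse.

acute

Compare the square of the longest side to the sum of squares of the other two: 35² + 43² = 3074 > 2809 = 53².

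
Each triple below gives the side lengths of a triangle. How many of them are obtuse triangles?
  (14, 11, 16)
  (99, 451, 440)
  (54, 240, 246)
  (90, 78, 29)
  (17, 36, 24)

2

(14,11,16): 11²+14² = 317 > 256 = 16² → acute
(99,451,440): 99²+440² = 203401 = 451² → right
(54,240,246): 54²+240² = 60516 = 246² → right
(90,78,29): 29²+78² = 6925 < 8100 = 90² → obtuse
(17,36,24): 17²+24² = 865 < 1296 = 36² → obtuse
2 of the 5 are obtuse.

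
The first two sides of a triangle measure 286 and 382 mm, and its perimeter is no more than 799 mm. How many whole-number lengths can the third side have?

35

Triangle inequality: 96 < x < 668. Perimeter ≤ 799 gives x ≤ 799 − 286 − 382 = 131.
So 96 < x ≤ 131; integers 97 through 131: 35 values.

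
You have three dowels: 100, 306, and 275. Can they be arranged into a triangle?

Yes

The longest side is 306, and the other two sum to 375.
Since 375 > 306, the triangle inequality holds.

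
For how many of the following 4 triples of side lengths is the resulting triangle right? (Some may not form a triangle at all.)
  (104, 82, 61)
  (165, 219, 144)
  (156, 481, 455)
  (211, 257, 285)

2

(104,82,61): 61²+82² = 10445 < 10816 = 104² → obtuse
(165,219,144): 144²+165² = 47961 = 219² → right
(156,481,455): 156²+455² = 231361 = 481² → right
(211,257,285): 211²+257² = 110570 > 81225 = 285² → acute
2 of the 4 are right.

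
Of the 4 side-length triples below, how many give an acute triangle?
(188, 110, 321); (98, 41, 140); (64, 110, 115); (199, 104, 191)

2

(188,110,321): 110+188 ≤ 321, not a triangle
(98,41,140): 41+98 ≤ 140, not a triangle
(64,110,115): 64²+110² = 16196 > 13225 = 115² → acute
(199,104,191): 104²+191² = 47297 > 39601 = 199² → acute
2 of the 4 are acute.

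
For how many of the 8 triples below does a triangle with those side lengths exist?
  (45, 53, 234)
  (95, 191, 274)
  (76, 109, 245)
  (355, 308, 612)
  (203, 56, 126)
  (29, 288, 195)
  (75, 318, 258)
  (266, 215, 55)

4

(45,53,234): 45+53 ≤ 234 → not valid
(95,191,274): 95+191 > 274 → valid
(76,109,245): 76+109 ≤ 245 → not valid
(308,355,612): 308+355 > 612 → valid
(56,126,203): 56+126 ≤ 203 → not valid
(29,195,288): 29+195 ≤ 288 → not valid
(75,258,318): 75+258 > 318 → valid
(55,215,266): 55+215 > 266 → valid
4 of the 8 triples form a triangle.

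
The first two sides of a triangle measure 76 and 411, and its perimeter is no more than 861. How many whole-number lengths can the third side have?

39

Triangle inequality: 335 < x < 487. Perimeter ≤ 861 gives x ≤ 861 − 76 − 411 = 374.
So 335 < x ≤ 374; integers 336 through 374: 39 values.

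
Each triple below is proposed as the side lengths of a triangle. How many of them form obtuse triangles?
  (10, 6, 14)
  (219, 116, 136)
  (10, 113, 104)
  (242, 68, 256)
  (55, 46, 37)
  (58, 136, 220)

(10,6,14): 6²+10² = 136 < 196 = 14² → obtuse
(219,116,136): 116²+136² = 31952 < 47961 = 219² → obtuse
(10,113,104): 10²+104² = 10916 < 12769 = 113² → obtuse
(242,68,256): 68²+242² = 63188 < 65536 = 256² → obtuse
(55,46,37): 37²+46² = 3485 > 3025 = 55² → acute
(58,136,220): 58+136 ≤ 220, not a triangle
4 of the 6 are obtuse.

4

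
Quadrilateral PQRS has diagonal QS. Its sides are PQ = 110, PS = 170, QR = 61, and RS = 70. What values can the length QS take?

60 < QS < 131

From triangle PQS: |110 − 170| < QS < 110 + 170, i.e. 60 < QS < 280.
From triangle RQS: 9 < QS < 131.
Both must hold, so QS lies in the intersection.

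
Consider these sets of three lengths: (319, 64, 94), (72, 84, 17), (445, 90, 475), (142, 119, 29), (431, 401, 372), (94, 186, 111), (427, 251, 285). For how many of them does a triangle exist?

6

(64,94,319): 64+94 ≤ 319 → not valid
(17,72,84): 17+72 > 84 → valid
(90,445,475): 90+445 > 475 → valid
(29,119,142): 29+119 > 142 → valid
(372,401,431): 372+401 > 431 → valid
(94,111,186): 94+111 > 186 → valid
(251,285,427): 251+285 > 427 → valid
6 of the 7 triples form a triangle.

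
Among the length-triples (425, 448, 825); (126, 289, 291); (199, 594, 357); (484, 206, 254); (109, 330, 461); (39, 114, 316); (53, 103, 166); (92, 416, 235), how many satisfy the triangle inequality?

2

(425,448,825): 425+448 > 825 → valid
(126,289,291): 126+289 > 291 → valid
(199,357,594): 199+357 ≤ 594 → not valid
(206,254,484): 206+254 ≤ 484 → not valid
(109,330,461): 109+330 ≤ 461 → not valid
(39,114,316): 39+114 ≤ 316 → not valid
(53,103,166): 53+103 ≤ 166 → not valid
(92,235,416): 92+235 ≤ 416 → not valid
2 of the 8 triples form a triangle.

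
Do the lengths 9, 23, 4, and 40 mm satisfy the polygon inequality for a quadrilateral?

For a quadrilateral, each side must be shorter than the sum of the others.
Here the longest side is 40, but the remaining 3 sides sum to only 36.

No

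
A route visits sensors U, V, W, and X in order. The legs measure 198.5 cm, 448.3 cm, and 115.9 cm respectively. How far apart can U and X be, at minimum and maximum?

133.9 ≤ UX ≤ 762.7 cm

The maximum is all hops collinear in one direction: 198.5 + 448.3 + 115.9 = 762.7.
The longest hop is 448.3; the others sum to 314.4. Folding the others back against it leaves at least 448.3 − 314.4 = 133.9.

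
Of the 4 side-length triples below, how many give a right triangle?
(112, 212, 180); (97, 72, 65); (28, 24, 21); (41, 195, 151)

2

(112,212,180): 112²+180² = 44944 = 212² → right
(97,72,65): 65²+72² = 9409 = 97² → right
(28,24,21): 21²+24² = 1017 > 784 = 28² → acute
(41,195,151): 41+151 ≤ 195, not a triangle
2 of the 4 are right.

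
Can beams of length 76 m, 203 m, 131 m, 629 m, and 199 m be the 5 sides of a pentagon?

For a pentagon, each side must be shorter than the sum of the others.
Here the longest side is 629, but the remaining 4 sides sum to only 609.

No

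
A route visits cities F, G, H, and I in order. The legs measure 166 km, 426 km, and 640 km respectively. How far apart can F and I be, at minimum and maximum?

The maximum is all hops collinear in one direction: 166 + 426 + 640 = 1232.
The longest hop is 640; the others sum to 592. Folding the others back against it leaves at least 640 − 592 = 48.

48 ≤ FI ≤ 1232 km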